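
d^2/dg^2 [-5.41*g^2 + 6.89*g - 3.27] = -10.8200000000000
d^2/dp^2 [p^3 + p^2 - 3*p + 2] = 6*p + 2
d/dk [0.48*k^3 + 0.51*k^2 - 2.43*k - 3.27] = 1.44*k^2 + 1.02*k - 2.43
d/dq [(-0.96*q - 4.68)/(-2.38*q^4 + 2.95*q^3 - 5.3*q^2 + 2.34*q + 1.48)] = (-6.8544*q^4 - 38.8896*q^3 + 36.33*q^2 - 49.608*q + 9.5304)/(5.6644*q^8 - 14.042*q^7 + 33.9305*q^6 - 42.4084*q^5 + 34.8512*q^4 - 16.072*q^3 - 10.2124*q^2 + 6.9264*q + 2.1904)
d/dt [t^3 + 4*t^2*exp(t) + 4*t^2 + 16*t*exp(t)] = 4*t^2*exp(t) + 3*t^2 + 24*t*exp(t) + 8*t + 16*exp(t)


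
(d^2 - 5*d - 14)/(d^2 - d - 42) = (d + 2)/(d + 6)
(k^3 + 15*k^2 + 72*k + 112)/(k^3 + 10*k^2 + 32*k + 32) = (k + 7)/(k + 2)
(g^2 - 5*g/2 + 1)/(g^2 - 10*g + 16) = (g - 1/2)/(g - 8)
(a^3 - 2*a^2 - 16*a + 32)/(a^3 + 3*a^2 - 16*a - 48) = (a - 2)/(a + 3)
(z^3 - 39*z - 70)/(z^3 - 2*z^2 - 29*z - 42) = (z + 5)/(z + 3)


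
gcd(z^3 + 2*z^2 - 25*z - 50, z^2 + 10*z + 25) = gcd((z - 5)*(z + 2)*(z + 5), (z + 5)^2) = z + 5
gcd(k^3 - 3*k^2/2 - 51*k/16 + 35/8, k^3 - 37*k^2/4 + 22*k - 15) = k^2 - 13*k/4 + 5/2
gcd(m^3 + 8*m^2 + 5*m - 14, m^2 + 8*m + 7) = m + 7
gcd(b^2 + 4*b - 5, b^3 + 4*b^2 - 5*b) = b^2 + 4*b - 5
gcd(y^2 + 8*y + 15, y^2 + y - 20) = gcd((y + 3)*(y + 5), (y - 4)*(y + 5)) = y + 5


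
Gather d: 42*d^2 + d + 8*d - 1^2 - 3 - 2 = 42*d^2 + 9*d - 6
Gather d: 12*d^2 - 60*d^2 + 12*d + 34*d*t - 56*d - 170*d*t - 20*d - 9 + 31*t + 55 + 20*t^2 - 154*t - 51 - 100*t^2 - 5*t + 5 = -48*d^2 + d*(-136*t - 64) - 80*t^2 - 128*t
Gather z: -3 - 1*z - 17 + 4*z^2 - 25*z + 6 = 4*z^2 - 26*z - 14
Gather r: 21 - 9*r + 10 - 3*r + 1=32 - 12*r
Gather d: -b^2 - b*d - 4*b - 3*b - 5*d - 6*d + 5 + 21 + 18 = -b^2 - 7*b + d*(-b - 11) + 44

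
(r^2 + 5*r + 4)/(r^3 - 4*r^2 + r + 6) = (r + 4)/(r^2 - 5*r + 6)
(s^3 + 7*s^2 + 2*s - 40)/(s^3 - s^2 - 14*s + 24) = (s + 5)/(s - 3)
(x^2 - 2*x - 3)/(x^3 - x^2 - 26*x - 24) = (x - 3)/(x^2 - 2*x - 24)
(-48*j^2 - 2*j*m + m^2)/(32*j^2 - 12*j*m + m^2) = (-6*j - m)/(4*j - m)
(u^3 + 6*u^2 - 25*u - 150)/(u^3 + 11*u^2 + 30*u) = (u - 5)/u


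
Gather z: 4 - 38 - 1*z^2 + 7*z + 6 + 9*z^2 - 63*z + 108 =8*z^2 - 56*z + 80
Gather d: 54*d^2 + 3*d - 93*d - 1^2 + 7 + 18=54*d^2 - 90*d + 24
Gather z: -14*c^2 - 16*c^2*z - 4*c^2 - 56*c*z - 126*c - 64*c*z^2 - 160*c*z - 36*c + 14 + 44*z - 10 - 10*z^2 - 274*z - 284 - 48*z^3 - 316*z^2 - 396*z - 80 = -18*c^2 - 162*c - 48*z^3 + z^2*(-64*c - 326) + z*(-16*c^2 - 216*c - 626) - 360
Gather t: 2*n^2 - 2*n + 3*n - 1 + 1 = 2*n^2 + n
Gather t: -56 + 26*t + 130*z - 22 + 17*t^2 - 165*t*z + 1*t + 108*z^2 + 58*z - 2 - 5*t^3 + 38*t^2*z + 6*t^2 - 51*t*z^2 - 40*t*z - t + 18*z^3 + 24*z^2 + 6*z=-5*t^3 + t^2*(38*z + 23) + t*(-51*z^2 - 205*z + 26) + 18*z^3 + 132*z^2 + 194*z - 80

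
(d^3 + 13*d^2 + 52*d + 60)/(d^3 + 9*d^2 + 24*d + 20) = (d + 6)/(d + 2)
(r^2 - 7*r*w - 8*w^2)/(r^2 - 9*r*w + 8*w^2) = (r + w)/(r - w)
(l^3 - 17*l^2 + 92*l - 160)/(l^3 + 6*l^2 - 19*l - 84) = (l^2 - 13*l + 40)/(l^2 + 10*l + 21)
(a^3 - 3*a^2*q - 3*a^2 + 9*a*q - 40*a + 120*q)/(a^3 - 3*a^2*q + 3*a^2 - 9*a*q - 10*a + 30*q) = (a - 8)/(a - 2)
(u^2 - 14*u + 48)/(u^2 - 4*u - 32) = (u - 6)/(u + 4)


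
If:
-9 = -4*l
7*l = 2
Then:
No Solution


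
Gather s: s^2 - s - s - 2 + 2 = s^2 - 2*s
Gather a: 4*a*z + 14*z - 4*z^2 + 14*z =4*a*z - 4*z^2 + 28*z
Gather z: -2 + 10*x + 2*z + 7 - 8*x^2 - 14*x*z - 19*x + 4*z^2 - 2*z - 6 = -8*x^2 - 14*x*z - 9*x + 4*z^2 - 1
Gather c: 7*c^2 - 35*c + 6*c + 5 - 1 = 7*c^2 - 29*c + 4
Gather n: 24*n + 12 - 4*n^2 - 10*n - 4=-4*n^2 + 14*n + 8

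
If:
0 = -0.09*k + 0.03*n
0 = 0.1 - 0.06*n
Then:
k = 0.56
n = 1.67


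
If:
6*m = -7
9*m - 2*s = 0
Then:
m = -7/6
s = -21/4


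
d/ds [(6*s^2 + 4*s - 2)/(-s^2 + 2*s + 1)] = 8*(2*s^2 + s + 1)/(s^4 - 4*s^3 + 2*s^2 + 4*s + 1)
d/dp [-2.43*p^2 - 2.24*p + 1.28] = -4.86*p - 2.24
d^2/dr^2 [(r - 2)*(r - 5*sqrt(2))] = 2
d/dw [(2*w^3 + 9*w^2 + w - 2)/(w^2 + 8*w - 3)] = (2*w^4 + 32*w^3 + 53*w^2 - 50*w + 13)/(w^4 + 16*w^3 + 58*w^2 - 48*w + 9)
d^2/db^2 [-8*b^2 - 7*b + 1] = -16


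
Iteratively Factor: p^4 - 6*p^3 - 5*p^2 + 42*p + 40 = (p - 5)*(p^3 - p^2 - 10*p - 8) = (p - 5)*(p + 2)*(p^2 - 3*p - 4) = (p - 5)*(p - 4)*(p + 2)*(p + 1)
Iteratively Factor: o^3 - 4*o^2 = (o)*(o^2 - 4*o) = o^2*(o - 4)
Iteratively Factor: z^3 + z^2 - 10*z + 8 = (z - 2)*(z^2 + 3*z - 4) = (z - 2)*(z + 4)*(z - 1)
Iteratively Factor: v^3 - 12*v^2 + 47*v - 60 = (v - 4)*(v^2 - 8*v + 15) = (v - 5)*(v - 4)*(v - 3)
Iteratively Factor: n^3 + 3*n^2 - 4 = (n - 1)*(n^2 + 4*n + 4) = (n - 1)*(n + 2)*(n + 2)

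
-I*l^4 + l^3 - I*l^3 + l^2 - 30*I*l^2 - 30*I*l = l*(l - 5*I)*(l + 6*I)*(-I*l - I)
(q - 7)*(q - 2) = q^2 - 9*q + 14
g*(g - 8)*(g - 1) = g^3 - 9*g^2 + 8*g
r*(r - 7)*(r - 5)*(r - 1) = r^4 - 13*r^3 + 47*r^2 - 35*r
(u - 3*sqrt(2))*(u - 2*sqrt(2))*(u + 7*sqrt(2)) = u^3 + 2*sqrt(2)*u^2 - 58*u + 84*sqrt(2)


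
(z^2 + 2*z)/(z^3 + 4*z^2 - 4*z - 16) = z/(z^2 + 2*z - 8)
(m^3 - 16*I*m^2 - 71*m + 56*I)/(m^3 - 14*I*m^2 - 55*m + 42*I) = (m - 8*I)/(m - 6*I)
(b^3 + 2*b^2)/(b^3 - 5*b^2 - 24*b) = b*(b + 2)/(b^2 - 5*b - 24)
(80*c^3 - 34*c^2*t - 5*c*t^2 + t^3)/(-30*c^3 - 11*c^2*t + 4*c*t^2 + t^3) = (16*c^2 - 10*c*t + t^2)/(-6*c^2 - c*t + t^2)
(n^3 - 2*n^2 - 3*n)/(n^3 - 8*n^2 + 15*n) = (n + 1)/(n - 5)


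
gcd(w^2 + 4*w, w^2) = w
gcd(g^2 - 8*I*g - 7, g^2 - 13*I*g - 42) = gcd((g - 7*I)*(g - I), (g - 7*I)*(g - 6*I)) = g - 7*I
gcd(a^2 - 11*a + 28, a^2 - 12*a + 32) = a - 4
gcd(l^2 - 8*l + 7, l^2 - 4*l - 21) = l - 7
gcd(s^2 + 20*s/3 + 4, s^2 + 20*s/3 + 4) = s^2 + 20*s/3 + 4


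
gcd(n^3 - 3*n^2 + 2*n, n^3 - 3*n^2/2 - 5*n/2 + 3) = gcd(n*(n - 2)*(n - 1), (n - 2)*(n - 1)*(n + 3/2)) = n^2 - 3*n + 2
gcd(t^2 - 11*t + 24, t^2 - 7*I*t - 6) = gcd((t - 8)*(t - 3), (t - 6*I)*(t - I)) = 1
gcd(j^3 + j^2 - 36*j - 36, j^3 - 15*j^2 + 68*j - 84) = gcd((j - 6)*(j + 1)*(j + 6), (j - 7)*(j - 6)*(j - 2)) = j - 6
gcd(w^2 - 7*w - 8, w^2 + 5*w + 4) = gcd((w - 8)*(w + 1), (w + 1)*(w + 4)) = w + 1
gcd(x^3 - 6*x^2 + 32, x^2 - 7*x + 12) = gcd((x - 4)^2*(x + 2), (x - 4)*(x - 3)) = x - 4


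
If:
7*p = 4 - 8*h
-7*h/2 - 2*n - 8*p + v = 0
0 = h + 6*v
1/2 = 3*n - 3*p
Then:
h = 127/163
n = -149/978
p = -52/163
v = -127/978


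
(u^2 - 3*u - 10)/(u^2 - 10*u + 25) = (u + 2)/(u - 5)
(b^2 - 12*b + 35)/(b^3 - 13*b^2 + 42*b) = (b - 5)/(b*(b - 6))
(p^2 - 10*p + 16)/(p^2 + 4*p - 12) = (p - 8)/(p + 6)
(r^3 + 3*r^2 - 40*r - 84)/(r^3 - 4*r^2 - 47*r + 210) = (r + 2)/(r - 5)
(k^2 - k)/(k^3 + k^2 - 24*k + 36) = k*(k - 1)/(k^3 + k^2 - 24*k + 36)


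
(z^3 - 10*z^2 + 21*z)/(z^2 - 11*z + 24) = z*(z - 7)/(z - 8)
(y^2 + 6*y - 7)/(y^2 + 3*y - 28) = (y - 1)/(y - 4)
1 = 1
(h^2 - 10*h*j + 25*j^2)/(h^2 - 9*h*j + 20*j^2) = (h - 5*j)/(h - 4*j)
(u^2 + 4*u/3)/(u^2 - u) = (u + 4/3)/(u - 1)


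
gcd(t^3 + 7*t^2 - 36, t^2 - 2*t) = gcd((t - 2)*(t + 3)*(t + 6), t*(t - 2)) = t - 2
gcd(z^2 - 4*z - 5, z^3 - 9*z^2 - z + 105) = z - 5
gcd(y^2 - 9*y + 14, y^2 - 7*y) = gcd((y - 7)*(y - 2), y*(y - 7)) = y - 7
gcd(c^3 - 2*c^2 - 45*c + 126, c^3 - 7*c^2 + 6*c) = c - 6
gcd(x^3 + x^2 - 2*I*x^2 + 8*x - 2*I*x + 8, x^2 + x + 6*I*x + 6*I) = x + 1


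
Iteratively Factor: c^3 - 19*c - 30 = (c + 3)*(c^2 - 3*c - 10) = (c + 2)*(c + 3)*(c - 5)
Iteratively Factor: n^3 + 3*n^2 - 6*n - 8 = (n - 2)*(n^2 + 5*n + 4) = (n - 2)*(n + 1)*(n + 4)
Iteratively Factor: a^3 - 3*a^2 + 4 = (a - 2)*(a^2 - a - 2) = (a - 2)^2*(a + 1)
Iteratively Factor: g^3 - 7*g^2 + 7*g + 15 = (g + 1)*(g^2 - 8*g + 15) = (g - 5)*(g + 1)*(g - 3)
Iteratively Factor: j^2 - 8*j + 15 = (j - 5)*(j - 3)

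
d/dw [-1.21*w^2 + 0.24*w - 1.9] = 0.24 - 2.42*w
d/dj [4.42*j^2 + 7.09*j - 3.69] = 8.84*j + 7.09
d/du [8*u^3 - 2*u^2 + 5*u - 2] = 24*u^2 - 4*u + 5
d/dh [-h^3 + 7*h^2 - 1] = h*(14 - 3*h)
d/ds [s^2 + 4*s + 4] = 2*s + 4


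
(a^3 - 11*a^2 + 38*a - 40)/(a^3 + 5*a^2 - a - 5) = (a^3 - 11*a^2 + 38*a - 40)/(a^3 + 5*a^2 - a - 5)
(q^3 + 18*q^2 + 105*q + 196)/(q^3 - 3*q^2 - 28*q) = (q^2 + 14*q + 49)/(q*(q - 7))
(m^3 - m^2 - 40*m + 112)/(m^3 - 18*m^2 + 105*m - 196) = (m^2 + 3*m - 28)/(m^2 - 14*m + 49)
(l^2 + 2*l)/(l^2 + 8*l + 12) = l/(l + 6)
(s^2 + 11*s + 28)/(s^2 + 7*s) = (s + 4)/s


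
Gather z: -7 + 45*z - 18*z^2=-18*z^2 + 45*z - 7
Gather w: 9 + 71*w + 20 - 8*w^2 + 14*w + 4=-8*w^2 + 85*w + 33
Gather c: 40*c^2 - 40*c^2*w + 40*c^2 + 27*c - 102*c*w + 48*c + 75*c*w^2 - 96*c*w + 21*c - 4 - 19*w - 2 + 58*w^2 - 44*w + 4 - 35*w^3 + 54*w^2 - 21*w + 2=c^2*(80 - 40*w) + c*(75*w^2 - 198*w + 96) - 35*w^3 + 112*w^2 - 84*w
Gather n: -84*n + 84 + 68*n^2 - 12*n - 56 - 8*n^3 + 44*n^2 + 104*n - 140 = -8*n^3 + 112*n^2 + 8*n - 112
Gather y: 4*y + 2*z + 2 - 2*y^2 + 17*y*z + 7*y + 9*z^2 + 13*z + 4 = -2*y^2 + y*(17*z + 11) + 9*z^2 + 15*z + 6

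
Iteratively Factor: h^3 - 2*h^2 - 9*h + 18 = (h - 2)*(h^2 - 9) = (h - 2)*(h + 3)*(h - 3)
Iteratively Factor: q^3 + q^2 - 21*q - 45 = (q + 3)*(q^2 - 2*q - 15) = (q - 5)*(q + 3)*(q + 3)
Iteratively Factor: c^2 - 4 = (c + 2)*(c - 2)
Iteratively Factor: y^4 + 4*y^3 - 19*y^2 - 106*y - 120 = (y + 3)*(y^3 + y^2 - 22*y - 40) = (y + 3)*(y + 4)*(y^2 - 3*y - 10) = (y - 5)*(y + 3)*(y + 4)*(y + 2)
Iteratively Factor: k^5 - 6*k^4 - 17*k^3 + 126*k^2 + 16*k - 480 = (k - 3)*(k^4 - 3*k^3 - 26*k^2 + 48*k + 160) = (k - 3)*(k + 4)*(k^3 - 7*k^2 + 2*k + 40) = (k - 3)*(k + 2)*(k + 4)*(k^2 - 9*k + 20) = (k - 5)*(k - 3)*(k + 2)*(k + 4)*(k - 4)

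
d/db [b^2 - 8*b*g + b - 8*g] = 2*b - 8*g + 1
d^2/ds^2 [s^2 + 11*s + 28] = 2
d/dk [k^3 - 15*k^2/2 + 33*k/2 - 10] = 3*k^2 - 15*k + 33/2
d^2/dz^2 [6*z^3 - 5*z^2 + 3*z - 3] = 36*z - 10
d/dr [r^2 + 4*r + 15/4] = 2*r + 4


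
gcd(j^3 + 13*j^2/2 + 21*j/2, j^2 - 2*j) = j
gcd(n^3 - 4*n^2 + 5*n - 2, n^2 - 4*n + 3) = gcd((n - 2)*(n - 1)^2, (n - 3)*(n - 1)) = n - 1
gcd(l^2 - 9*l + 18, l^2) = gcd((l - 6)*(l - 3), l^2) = 1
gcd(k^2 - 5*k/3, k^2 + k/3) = k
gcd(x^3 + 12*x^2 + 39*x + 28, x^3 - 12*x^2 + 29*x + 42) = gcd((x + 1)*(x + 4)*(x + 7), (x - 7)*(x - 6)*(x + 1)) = x + 1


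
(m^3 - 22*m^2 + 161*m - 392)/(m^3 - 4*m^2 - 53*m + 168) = (m^2 - 14*m + 49)/(m^2 + 4*m - 21)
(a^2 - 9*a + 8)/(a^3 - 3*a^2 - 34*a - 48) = (a - 1)/(a^2 + 5*a + 6)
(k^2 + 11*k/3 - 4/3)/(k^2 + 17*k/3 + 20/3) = (3*k - 1)/(3*k + 5)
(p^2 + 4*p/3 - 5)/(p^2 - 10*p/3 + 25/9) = 3*(p + 3)/(3*p - 5)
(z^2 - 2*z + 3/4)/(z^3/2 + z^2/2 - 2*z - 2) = (2*z^2 - 4*z + 3/2)/(z^3 + z^2 - 4*z - 4)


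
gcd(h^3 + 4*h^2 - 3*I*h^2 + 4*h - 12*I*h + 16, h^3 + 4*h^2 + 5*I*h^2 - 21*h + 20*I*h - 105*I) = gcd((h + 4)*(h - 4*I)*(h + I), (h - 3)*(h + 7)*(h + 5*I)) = 1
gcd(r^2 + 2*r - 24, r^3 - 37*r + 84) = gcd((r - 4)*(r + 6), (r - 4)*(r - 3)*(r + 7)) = r - 4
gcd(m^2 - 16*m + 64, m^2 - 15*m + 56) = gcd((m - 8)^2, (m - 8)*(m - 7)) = m - 8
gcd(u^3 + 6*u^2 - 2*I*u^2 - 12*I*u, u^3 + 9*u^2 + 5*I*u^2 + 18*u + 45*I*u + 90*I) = u + 6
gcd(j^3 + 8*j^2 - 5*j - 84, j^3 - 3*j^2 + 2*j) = 1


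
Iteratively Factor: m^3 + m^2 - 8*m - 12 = (m + 2)*(m^2 - m - 6) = (m + 2)^2*(m - 3)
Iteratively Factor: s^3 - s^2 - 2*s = (s + 1)*(s^2 - 2*s) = s*(s + 1)*(s - 2)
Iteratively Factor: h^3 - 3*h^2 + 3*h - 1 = (h - 1)*(h^2 - 2*h + 1) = (h - 1)^2*(h - 1)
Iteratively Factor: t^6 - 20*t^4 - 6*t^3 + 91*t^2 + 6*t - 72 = (t - 4)*(t^5 + 4*t^4 - 4*t^3 - 22*t^2 + 3*t + 18) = (t - 4)*(t - 2)*(t^4 + 6*t^3 + 8*t^2 - 6*t - 9) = (t - 4)*(t - 2)*(t - 1)*(t^3 + 7*t^2 + 15*t + 9) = (t - 4)*(t - 2)*(t - 1)*(t + 3)*(t^2 + 4*t + 3) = (t - 4)*(t - 2)*(t - 1)*(t + 1)*(t + 3)*(t + 3)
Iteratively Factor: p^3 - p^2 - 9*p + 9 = (p - 3)*(p^2 + 2*p - 3) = (p - 3)*(p + 3)*(p - 1)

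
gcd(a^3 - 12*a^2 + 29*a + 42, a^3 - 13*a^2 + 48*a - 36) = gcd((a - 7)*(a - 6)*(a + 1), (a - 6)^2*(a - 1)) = a - 6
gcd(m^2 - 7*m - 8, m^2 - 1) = m + 1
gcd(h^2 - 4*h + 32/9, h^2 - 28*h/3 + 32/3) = h - 4/3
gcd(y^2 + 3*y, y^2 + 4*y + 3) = y + 3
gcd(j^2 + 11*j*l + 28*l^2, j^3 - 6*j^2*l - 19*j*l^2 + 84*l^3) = j + 4*l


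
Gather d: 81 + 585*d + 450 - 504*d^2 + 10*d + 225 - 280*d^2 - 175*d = -784*d^2 + 420*d + 756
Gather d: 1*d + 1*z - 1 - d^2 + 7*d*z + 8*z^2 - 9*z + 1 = -d^2 + d*(7*z + 1) + 8*z^2 - 8*z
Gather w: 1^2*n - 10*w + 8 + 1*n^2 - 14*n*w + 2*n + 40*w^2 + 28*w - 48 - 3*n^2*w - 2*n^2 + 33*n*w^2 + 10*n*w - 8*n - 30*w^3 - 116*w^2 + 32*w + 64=-n^2 - 5*n - 30*w^3 + w^2*(33*n - 76) + w*(-3*n^2 - 4*n + 50) + 24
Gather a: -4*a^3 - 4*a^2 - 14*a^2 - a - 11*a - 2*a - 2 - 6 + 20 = -4*a^3 - 18*a^2 - 14*a + 12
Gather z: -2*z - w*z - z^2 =-z^2 + z*(-w - 2)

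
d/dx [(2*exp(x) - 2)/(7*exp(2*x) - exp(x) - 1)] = 2*((1 - exp(x))*(14*exp(x) - 1) + 7*exp(2*x) - exp(x) - 1)*exp(x)/(-7*exp(2*x) + exp(x) + 1)^2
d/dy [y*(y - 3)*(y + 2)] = 3*y^2 - 2*y - 6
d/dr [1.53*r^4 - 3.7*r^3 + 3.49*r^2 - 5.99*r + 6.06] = 6.12*r^3 - 11.1*r^2 + 6.98*r - 5.99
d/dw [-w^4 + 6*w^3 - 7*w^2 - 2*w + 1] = -4*w^3 + 18*w^2 - 14*w - 2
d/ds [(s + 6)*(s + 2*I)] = 2*s + 6 + 2*I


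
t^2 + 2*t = t*(t + 2)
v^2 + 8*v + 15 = (v + 3)*(v + 5)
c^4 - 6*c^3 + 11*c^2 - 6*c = c*(c - 3)*(c - 2)*(c - 1)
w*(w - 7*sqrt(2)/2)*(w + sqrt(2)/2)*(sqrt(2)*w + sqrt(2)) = sqrt(2)*w^4 - 6*w^3 + sqrt(2)*w^3 - 6*w^2 - 7*sqrt(2)*w^2/2 - 7*sqrt(2)*w/2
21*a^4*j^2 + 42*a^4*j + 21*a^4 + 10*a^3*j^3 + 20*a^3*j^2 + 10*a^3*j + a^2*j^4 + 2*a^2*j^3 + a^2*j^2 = (3*a + j)*(7*a + j)*(a*j + a)^2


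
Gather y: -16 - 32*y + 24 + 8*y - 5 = 3 - 24*y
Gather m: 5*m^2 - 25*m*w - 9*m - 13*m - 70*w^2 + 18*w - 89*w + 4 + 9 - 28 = 5*m^2 + m*(-25*w - 22) - 70*w^2 - 71*w - 15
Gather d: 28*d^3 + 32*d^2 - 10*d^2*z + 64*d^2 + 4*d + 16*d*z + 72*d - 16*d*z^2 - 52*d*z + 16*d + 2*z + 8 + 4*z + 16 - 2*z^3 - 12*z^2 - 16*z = 28*d^3 + d^2*(96 - 10*z) + d*(-16*z^2 - 36*z + 92) - 2*z^3 - 12*z^2 - 10*z + 24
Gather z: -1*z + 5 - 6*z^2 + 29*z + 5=-6*z^2 + 28*z + 10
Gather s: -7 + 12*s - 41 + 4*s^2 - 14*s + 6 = 4*s^2 - 2*s - 42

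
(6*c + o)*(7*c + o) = 42*c^2 + 13*c*o + o^2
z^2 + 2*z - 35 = (z - 5)*(z + 7)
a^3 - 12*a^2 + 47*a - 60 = (a - 5)*(a - 4)*(a - 3)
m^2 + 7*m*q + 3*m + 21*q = (m + 3)*(m + 7*q)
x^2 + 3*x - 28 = (x - 4)*(x + 7)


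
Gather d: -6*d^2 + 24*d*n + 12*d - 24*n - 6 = -6*d^2 + d*(24*n + 12) - 24*n - 6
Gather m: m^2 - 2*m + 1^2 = m^2 - 2*m + 1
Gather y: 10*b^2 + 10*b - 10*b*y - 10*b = 10*b^2 - 10*b*y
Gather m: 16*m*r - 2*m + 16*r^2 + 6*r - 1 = m*(16*r - 2) + 16*r^2 + 6*r - 1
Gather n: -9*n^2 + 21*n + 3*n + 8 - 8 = -9*n^2 + 24*n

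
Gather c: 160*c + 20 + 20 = 160*c + 40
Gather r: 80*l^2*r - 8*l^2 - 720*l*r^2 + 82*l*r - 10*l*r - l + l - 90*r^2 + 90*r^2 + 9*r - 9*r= -8*l^2 - 720*l*r^2 + r*(80*l^2 + 72*l)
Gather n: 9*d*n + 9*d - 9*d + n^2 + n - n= 9*d*n + n^2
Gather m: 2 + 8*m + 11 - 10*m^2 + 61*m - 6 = -10*m^2 + 69*m + 7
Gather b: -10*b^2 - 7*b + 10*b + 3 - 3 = -10*b^2 + 3*b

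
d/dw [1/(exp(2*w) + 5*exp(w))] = (-2*exp(w) - 5)*exp(-w)/(exp(w) + 5)^2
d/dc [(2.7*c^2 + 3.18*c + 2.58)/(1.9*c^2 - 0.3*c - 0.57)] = (-6.852*c^2 - 12.882*c - 1.0386)/(3.61*c^4 - 1.14*c^3 - 2.076*c^2 + 0.342*c + 0.3249)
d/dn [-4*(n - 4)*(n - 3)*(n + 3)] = -12*n^2 + 32*n + 36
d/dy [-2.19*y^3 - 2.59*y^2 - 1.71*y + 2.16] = -6.57*y^2 - 5.18*y - 1.71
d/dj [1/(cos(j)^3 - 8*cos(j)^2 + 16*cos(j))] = (3*cos(j) - 4)*sin(j)/((cos(j) - 4)^3*cos(j)^2)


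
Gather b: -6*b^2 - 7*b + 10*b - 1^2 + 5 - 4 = -6*b^2 + 3*b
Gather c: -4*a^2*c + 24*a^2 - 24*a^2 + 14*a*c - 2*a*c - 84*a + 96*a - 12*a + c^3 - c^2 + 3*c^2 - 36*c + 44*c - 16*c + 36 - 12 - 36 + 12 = c^3 + 2*c^2 + c*(-4*a^2 + 12*a - 8)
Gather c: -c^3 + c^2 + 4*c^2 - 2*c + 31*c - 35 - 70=-c^3 + 5*c^2 + 29*c - 105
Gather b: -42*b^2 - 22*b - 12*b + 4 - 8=-42*b^2 - 34*b - 4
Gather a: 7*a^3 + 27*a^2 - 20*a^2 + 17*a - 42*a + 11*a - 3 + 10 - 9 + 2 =7*a^3 + 7*a^2 - 14*a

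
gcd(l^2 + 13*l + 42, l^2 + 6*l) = l + 6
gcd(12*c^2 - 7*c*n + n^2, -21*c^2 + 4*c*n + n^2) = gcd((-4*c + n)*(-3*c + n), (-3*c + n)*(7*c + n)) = 3*c - n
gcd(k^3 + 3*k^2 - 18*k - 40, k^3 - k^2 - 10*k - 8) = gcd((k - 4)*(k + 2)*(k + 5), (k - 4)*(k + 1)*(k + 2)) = k^2 - 2*k - 8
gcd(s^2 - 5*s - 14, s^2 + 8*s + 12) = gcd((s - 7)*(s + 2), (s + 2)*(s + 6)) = s + 2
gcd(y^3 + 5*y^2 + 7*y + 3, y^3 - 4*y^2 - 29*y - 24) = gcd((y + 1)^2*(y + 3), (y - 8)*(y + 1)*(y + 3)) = y^2 + 4*y + 3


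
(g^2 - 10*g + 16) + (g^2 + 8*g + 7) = 2*g^2 - 2*g + 23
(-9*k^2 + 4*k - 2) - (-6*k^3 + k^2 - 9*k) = 6*k^3 - 10*k^2 + 13*k - 2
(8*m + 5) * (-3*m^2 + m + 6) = -24*m^3 - 7*m^2 + 53*m + 30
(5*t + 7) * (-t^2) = -5*t^3 - 7*t^2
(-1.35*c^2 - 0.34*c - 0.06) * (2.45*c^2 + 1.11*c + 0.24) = -3.3075*c^4 - 2.3315*c^3 - 0.8484*c^2 - 0.1482*c - 0.0144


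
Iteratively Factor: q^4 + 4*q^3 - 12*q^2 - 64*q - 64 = (q + 2)*(q^3 + 2*q^2 - 16*q - 32) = (q + 2)*(q + 4)*(q^2 - 2*q - 8) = (q - 4)*(q + 2)*(q + 4)*(q + 2)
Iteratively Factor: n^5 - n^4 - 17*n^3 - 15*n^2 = (n + 3)*(n^4 - 4*n^3 - 5*n^2) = (n + 1)*(n + 3)*(n^3 - 5*n^2) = n*(n + 1)*(n + 3)*(n^2 - 5*n) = n*(n - 5)*(n + 1)*(n + 3)*(n)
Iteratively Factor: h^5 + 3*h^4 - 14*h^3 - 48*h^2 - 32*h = (h + 2)*(h^4 + h^3 - 16*h^2 - 16*h) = (h + 1)*(h + 2)*(h^3 - 16*h) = (h + 1)*(h + 2)*(h + 4)*(h^2 - 4*h) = h*(h + 1)*(h + 2)*(h + 4)*(h - 4)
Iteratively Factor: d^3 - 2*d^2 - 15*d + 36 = (d - 3)*(d^2 + d - 12) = (d - 3)*(d + 4)*(d - 3)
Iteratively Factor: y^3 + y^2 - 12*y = (y - 3)*(y^2 + 4*y) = (y - 3)*(y + 4)*(y)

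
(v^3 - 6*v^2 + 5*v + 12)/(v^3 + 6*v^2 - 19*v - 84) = (v^2 - 2*v - 3)/(v^2 + 10*v + 21)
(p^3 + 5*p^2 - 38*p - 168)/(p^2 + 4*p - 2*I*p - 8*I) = (p^2 + p - 42)/(p - 2*I)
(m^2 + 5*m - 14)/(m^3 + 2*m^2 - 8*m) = (m + 7)/(m*(m + 4))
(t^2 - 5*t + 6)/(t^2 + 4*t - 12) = (t - 3)/(t + 6)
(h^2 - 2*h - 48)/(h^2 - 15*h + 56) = (h + 6)/(h - 7)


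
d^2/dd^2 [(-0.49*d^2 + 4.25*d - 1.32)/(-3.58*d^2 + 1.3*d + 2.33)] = (-7.105427357601e-15*d^4 - 104.37848*d^3 + 126.029604*d^2 - 249.56538*d + 57.549718)/(45.882712*d^6 - 49.98396*d^5 - 71.436036*d^4 + 62.86592*d^3 + 46.493286*d^2 - 21.17271*d - 12.649337)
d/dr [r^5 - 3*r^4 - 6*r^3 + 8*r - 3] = 5*r^4 - 12*r^3 - 18*r^2 + 8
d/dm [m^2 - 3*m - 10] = 2*m - 3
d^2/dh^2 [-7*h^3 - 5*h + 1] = -42*h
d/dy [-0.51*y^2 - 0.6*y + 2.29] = -1.02*y - 0.6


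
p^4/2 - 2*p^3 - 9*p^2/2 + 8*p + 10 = (p/2 + 1)*(p - 5)*(p - 2)*(p + 1)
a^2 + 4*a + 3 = (a + 1)*(a + 3)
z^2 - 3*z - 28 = (z - 7)*(z + 4)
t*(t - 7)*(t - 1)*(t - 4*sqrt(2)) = t^4 - 8*t^3 - 4*sqrt(2)*t^3 + 7*t^2 + 32*sqrt(2)*t^2 - 28*sqrt(2)*t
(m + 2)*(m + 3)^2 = m^3 + 8*m^2 + 21*m + 18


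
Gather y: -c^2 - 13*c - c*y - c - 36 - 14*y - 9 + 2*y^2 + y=-c^2 - 14*c + 2*y^2 + y*(-c - 13) - 45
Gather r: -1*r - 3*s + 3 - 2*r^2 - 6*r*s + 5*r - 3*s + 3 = -2*r^2 + r*(4 - 6*s) - 6*s + 6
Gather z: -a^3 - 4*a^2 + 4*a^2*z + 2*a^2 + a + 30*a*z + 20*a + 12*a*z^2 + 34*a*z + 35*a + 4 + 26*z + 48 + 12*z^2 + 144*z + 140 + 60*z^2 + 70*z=-a^3 - 2*a^2 + 56*a + z^2*(12*a + 72) + z*(4*a^2 + 64*a + 240) + 192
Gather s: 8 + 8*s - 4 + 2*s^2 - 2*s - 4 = 2*s^2 + 6*s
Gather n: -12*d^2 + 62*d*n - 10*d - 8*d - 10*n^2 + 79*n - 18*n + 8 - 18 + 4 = -12*d^2 - 18*d - 10*n^2 + n*(62*d + 61) - 6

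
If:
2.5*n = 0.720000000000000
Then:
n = 0.29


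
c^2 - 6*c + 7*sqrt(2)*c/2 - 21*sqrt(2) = (c - 6)*(c + 7*sqrt(2)/2)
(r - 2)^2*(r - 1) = r^3 - 5*r^2 + 8*r - 4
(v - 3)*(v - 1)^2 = v^3 - 5*v^2 + 7*v - 3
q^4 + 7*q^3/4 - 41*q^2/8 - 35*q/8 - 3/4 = (q - 2)*(q + 1/4)*(q + 1/2)*(q + 3)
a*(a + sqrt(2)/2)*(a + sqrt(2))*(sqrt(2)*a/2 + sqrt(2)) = sqrt(2)*a^4/2 + sqrt(2)*a^3 + 3*a^3/2 + sqrt(2)*a^2/2 + 3*a^2 + sqrt(2)*a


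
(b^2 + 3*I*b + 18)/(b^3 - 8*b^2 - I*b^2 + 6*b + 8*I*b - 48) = (b + 6*I)/(b^2 + 2*b*(-4 + I) - 16*I)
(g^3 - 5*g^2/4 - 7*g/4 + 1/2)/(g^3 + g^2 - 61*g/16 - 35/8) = 4*(4*g^2 + 3*g - 1)/(16*g^2 + 48*g + 35)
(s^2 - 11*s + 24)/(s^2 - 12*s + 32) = (s - 3)/(s - 4)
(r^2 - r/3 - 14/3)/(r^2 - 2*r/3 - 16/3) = (3*r - 7)/(3*r - 8)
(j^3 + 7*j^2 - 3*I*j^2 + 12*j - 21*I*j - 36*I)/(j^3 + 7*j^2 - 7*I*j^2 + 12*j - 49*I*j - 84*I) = (j - 3*I)/(j - 7*I)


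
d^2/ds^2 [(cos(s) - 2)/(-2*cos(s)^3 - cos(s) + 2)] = (-2*(cos(s) - 2)*(6*cos(s)^2 + 1)^2*sin(s)^2 + (2*cos(s)^3 + cos(s) - 2)^2*cos(s) + (2*cos(s)^3 + cos(s) - 2)*(-15*(1 - cos(2*s))^2 + 10*cos(s) - 39*cos(2*s) + 18*cos(3*s) + 25)/2)/(2*cos(s)^3 + cos(s) - 2)^3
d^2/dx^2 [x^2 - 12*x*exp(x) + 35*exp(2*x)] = -12*x*exp(x) + 140*exp(2*x) - 24*exp(x) + 2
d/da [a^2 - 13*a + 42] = 2*a - 13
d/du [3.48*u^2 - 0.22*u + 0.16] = 6.96*u - 0.22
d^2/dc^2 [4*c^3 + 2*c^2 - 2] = 24*c + 4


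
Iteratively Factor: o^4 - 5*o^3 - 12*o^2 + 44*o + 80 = (o + 2)*(o^3 - 7*o^2 + 2*o + 40) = (o - 5)*(o + 2)*(o^2 - 2*o - 8) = (o - 5)*(o - 4)*(o + 2)*(o + 2)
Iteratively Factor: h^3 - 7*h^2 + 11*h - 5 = (h - 1)*(h^2 - 6*h + 5) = (h - 1)^2*(h - 5)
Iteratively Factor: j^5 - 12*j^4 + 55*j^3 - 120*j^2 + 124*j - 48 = (j - 2)*(j^4 - 10*j^3 + 35*j^2 - 50*j + 24) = (j - 4)*(j - 2)*(j^3 - 6*j^2 + 11*j - 6) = (j - 4)*(j - 3)*(j - 2)*(j^2 - 3*j + 2) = (j - 4)*(j - 3)*(j - 2)*(j - 1)*(j - 2)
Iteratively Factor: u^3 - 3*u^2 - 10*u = (u - 5)*(u^2 + 2*u) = (u - 5)*(u + 2)*(u)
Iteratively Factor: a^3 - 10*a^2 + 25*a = (a - 5)*(a^2 - 5*a) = a*(a - 5)*(a - 5)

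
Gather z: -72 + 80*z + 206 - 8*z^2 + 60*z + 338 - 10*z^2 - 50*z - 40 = -18*z^2 + 90*z + 432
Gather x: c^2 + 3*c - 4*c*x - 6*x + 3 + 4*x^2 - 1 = c^2 + 3*c + 4*x^2 + x*(-4*c - 6) + 2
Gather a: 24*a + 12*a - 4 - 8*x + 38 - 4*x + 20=36*a - 12*x + 54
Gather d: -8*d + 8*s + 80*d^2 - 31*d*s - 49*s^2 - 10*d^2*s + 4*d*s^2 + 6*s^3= d^2*(80 - 10*s) + d*(4*s^2 - 31*s - 8) + 6*s^3 - 49*s^2 + 8*s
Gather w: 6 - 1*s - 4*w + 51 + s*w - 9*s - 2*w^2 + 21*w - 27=-10*s - 2*w^2 + w*(s + 17) + 30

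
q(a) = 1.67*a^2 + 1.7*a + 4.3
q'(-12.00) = -38.38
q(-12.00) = 224.38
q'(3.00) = 11.72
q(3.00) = 24.43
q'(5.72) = 20.80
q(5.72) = 68.66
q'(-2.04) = -5.11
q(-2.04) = 7.78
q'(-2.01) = -5.01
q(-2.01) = 7.63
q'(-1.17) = -2.21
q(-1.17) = 4.60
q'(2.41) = 9.75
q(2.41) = 18.10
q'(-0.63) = -0.40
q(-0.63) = 3.89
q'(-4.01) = -11.69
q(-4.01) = 24.34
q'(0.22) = 2.43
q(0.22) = 4.75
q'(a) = 3.34*a + 1.7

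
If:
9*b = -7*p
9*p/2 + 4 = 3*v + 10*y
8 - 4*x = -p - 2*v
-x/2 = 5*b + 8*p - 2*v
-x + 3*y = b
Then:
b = 14/17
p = -18/17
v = -237/119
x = 88/119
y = 62/119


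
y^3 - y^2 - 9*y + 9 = (y - 3)*(y - 1)*(y + 3)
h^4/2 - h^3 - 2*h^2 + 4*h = h*(h/2 + 1)*(h - 2)^2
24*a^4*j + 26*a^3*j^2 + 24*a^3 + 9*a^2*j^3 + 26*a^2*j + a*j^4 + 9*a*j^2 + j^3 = (2*a + j)*(3*a + j)*(4*a + j)*(a*j + 1)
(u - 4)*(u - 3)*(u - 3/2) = u^3 - 17*u^2/2 + 45*u/2 - 18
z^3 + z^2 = z^2*(z + 1)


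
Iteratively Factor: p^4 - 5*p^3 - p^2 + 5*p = (p)*(p^3 - 5*p^2 - p + 5) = p*(p - 1)*(p^2 - 4*p - 5) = p*(p - 5)*(p - 1)*(p + 1)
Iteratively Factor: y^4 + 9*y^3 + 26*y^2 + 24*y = (y)*(y^3 + 9*y^2 + 26*y + 24) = y*(y + 3)*(y^2 + 6*y + 8) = y*(y + 3)*(y + 4)*(y + 2)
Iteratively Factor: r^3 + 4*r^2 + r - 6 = (r - 1)*(r^2 + 5*r + 6) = (r - 1)*(r + 2)*(r + 3)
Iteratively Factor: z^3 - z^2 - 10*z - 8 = (z - 4)*(z^2 + 3*z + 2) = (z - 4)*(z + 1)*(z + 2)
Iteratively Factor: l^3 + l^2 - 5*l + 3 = (l - 1)*(l^2 + 2*l - 3) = (l - 1)*(l + 3)*(l - 1)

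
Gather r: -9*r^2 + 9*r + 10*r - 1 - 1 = -9*r^2 + 19*r - 2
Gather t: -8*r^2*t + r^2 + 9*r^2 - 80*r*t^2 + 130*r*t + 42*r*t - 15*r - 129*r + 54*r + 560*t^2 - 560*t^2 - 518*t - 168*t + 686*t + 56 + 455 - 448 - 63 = 10*r^2 - 80*r*t^2 - 90*r + t*(-8*r^2 + 172*r)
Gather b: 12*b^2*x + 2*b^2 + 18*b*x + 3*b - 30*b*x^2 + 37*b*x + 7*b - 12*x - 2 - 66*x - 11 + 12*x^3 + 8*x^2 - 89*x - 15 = b^2*(12*x + 2) + b*(-30*x^2 + 55*x + 10) + 12*x^3 + 8*x^2 - 167*x - 28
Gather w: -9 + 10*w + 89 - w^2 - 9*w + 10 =-w^2 + w + 90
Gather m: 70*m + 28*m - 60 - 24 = 98*m - 84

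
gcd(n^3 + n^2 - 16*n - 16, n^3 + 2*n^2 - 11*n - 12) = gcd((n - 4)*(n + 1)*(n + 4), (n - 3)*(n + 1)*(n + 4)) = n^2 + 5*n + 4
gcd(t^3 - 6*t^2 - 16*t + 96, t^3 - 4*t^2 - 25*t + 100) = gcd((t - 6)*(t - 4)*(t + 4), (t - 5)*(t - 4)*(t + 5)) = t - 4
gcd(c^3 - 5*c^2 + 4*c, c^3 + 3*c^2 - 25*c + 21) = c - 1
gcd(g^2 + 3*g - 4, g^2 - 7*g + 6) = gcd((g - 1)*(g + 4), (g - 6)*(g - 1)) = g - 1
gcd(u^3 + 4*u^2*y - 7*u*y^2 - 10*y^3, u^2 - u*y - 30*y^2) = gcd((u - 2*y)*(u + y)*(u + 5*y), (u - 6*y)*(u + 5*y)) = u + 5*y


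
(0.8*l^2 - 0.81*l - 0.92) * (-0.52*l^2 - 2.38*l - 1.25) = -0.416*l^4 - 1.4828*l^3 + 1.4062*l^2 + 3.2021*l + 1.15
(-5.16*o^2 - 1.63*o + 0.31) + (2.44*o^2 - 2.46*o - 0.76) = -2.72*o^2 - 4.09*o - 0.45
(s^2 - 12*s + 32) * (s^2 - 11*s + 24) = s^4 - 23*s^3 + 188*s^2 - 640*s + 768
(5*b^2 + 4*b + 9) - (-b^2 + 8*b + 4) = 6*b^2 - 4*b + 5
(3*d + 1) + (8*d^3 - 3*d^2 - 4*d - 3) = 8*d^3 - 3*d^2 - d - 2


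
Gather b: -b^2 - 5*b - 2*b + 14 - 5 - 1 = -b^2 - 7*b + 8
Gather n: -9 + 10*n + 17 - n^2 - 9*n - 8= -n^2 + n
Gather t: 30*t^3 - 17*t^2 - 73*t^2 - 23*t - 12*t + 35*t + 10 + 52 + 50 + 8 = 30*t^3 - 90*t^2 + 120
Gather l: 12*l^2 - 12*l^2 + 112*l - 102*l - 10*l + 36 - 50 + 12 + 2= 0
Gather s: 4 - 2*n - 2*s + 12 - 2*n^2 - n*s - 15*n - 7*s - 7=-2*n^2 - 17*n + s*(-n - 9) + 9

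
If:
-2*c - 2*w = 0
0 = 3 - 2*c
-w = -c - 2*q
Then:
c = 3/2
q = -3/2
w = -3/2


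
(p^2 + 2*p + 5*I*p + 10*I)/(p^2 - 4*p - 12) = (p + 5*I)/(p - 6)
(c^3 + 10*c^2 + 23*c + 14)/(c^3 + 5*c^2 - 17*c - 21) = (c + 2)/(c - 3)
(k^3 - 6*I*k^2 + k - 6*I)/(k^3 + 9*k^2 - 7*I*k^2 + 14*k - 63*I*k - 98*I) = (k^3 - 6*I*k^2 + k - 6*I)/(k^3 + k^2*(9 - 7*I) + k*(14 - 63*I) - 98*I)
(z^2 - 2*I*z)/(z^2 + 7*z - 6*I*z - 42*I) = z*(z - 2*I)/(z^2 + z*(7 - 6*I) - 42*I)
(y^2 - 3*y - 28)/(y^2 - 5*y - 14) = (y + 4)/(y + 2)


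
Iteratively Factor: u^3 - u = (u + 1)*(u^2 - u) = u*(u + 1)*(u - 1)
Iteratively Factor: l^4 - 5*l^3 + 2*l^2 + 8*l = (l + 1)*(l^3 - 6*l^2 + 8*l) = (l - 4)*(l + 1)*(l^2 - 2*l) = l*(l - 4)*(l + 1)*(l - 2)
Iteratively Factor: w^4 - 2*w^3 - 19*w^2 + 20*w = (w - 5)*(w^3 + 3*w^2 - 4*w) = w*(w - 5)*(w^2 + 3*w - 4) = w*(w - 5)*(w + 4)*(w - 1)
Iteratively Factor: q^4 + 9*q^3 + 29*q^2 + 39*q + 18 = (q + 3)*(q^3 + 6*q^2 + 11*q + 6) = (q + 3)^2*(q^2 + 3*q + 2) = (q + 1)*(q + 3)^2*(q + 2)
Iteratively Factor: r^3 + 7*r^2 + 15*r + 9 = (r + 3)*(r^2 + 4*r + 3) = (r + 1)*(r + 3)*(r + 3)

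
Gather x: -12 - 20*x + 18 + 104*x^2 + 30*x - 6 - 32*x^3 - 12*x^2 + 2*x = -32*x^3 + 92*x^2 + 12*x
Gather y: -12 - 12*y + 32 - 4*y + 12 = 32 - 16*y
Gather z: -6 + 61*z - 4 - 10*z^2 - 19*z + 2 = -10*z^2 + 42*z - 8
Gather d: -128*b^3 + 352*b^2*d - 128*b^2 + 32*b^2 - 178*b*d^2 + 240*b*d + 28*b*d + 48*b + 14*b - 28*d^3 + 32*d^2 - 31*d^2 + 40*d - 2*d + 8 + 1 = -128*b^3 - 96*b^2 + 62*b - 28*d^3 + d^2*(1 - 178*b) + d*(352*b^2 + 268*b + 38) + 9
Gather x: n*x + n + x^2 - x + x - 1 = n*x + n + x^2 - 1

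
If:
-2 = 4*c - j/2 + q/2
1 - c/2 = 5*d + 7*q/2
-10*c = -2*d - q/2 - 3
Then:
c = 1/3 - 3*q/34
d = 1/6 - 47*q/68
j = 5*q/17 + 20/3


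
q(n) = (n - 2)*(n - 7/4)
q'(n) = 2*n - 15/4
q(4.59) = 7.36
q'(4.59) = 5.43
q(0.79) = 1.16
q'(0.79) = -2.17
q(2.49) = 0.36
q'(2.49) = 1.23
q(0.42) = 2.10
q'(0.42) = -2.91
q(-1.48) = 11.24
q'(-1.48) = -6.71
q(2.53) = 0.41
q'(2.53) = 1.31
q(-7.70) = 91.66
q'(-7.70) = -19.15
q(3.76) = 3.54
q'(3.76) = 3.77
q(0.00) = 3.50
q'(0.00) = -3.75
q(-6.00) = 62.00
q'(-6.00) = -15.75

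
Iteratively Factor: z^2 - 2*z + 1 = (z - 1)*(z - 1)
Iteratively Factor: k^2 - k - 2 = (k + 1)*(k - 2)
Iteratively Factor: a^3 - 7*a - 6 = (a - 3)*(a^2 + 3*a + 2) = (a - 3)*(a + 2)*(a + 1)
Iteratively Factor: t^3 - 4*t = (t)*(t^2 - 4) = t*(t - 2)*(t + 2)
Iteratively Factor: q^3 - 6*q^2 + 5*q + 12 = (q - 4)*(q^2 - 2*q - 3) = (q - 4)*(q + 1)*(q - 3)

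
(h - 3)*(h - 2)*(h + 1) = h^3 - 4*h^2 + h + 6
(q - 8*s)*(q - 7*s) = q^2 - 15*q*s + 56*s^2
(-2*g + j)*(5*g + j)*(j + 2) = -10*g^2*j - 20*g^2 + 3*g*j^2 + 6*g*j + j^3 + 2*j^2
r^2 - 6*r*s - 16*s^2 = (r - 8*s)*(r + 2*s)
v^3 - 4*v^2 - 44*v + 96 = (v - 8)*(v - 2)*(v + 6)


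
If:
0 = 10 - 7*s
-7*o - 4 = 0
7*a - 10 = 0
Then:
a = 10/7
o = -4/7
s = 10/7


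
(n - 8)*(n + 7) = n^2 - n - 56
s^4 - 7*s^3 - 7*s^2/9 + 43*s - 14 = (s - 6)*(s - 3)*(s - 1/3)*(s + 7/3)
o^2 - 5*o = o*(o - 5)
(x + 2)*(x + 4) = x^2 + 6*x + 8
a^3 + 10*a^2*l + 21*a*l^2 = a*(a + 3*l)*(a + 7*l)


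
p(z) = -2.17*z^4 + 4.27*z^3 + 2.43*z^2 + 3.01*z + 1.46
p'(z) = -8.68*z^3 + 12.81*z^2 + 4.86*z + 3.01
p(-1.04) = -6.38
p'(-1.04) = 21.57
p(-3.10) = -312.13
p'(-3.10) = 369.63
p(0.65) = 5.23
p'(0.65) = 9.20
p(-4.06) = -846.08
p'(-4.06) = 775.33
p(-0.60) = -0.67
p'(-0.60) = 6.58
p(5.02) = -760.09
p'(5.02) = -747.85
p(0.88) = 7.60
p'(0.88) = 11.29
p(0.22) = 2.28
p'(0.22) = 4.61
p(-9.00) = -17179.00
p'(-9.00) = 7324.60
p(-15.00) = -123764.44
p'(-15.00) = 32107.36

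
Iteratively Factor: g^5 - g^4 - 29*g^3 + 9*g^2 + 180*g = (g + 4)*(g^4 - 5*g^3 - 9*g^2 + 45*g) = (g - 5)*(g + 4)*(g^3 - 9*g) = (g - 5)*(g + 3)*(g + 4)*(g^2 - 3*g) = (g - 5)*(g - 3)*(g + 3)*(g + 4)*(g)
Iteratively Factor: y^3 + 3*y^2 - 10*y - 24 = (y - 3)*(y^2 + 6*y + 8) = (y - 3)*(y + 2)*(y + 4)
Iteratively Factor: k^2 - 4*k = (k - 4)*(k)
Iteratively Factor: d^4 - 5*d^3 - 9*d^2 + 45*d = (d + 3)*(d^3 - 8*d^2 + 15*d) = d*(d + 3)*(d^2 - 8*d + 15) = d*(d - 5)*(d + 3)*(d - 3)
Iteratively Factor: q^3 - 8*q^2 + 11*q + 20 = (q - 5)*(q^2 - 3*q - 4) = (q - 5)*(q - 4)*(q + 1)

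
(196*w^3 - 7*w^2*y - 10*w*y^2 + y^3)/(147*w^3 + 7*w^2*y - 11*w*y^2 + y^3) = (4*w + y)/(3*w + y)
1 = 1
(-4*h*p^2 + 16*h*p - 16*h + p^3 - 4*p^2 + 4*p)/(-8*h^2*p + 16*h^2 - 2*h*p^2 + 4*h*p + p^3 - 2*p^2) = (p - 2)/(2*h + p)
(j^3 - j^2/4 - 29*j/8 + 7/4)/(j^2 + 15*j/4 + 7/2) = (8*j^2 - 18*j + 7)/(2*(4*j + 7))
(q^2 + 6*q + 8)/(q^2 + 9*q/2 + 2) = 2*(q + 2)/(2*q + 1)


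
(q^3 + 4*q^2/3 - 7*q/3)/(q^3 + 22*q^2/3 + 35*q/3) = (q - 1)/(q + 5)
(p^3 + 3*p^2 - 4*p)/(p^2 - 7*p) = (p^2 + 3*p - 4)/(p - 7)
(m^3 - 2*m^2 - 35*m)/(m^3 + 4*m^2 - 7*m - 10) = m*(m - 7)/(m^2 - m - 2)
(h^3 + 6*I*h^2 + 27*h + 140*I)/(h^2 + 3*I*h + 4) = (h^2 + 2*I*h + 35)/(h - I)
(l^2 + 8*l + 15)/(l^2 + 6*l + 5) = (l + 3)/(l + 1)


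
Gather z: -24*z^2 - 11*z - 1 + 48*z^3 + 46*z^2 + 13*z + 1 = 48*z^3 + 22*z^2 + 2*z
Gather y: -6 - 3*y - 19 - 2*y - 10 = -5*y - 35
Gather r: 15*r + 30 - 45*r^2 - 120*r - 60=-45*r^2 - 105*r - 30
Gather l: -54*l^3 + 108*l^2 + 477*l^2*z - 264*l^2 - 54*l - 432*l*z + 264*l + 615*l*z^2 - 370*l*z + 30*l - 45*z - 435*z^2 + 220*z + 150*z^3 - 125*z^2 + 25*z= -54*l^3 + l^2*(477*z - 156) + l*(615*z^2 - 802*z + 240) + 150*z^3 - 560*z^2 + 200*z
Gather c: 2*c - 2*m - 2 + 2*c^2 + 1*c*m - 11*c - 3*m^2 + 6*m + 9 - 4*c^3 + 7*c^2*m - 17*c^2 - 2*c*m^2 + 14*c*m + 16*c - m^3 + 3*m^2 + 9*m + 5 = -4*c^3 + c^2*(7*m - 15) + c*(-2*m^2 + 15*m + 7) - m^3 + 13*m + 12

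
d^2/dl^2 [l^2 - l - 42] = 2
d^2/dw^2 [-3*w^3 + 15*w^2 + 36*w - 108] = 30 - 18*w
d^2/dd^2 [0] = 0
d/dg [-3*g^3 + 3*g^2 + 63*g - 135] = -9*g^2 + 6*g + 63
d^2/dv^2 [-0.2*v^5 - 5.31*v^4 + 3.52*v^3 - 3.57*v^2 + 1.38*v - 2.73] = -4.0*v^3 - 63.72*v^2 + 21.12*v - 7.14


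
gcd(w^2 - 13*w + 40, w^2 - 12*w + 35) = w - 5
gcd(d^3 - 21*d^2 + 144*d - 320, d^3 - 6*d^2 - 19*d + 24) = d - 8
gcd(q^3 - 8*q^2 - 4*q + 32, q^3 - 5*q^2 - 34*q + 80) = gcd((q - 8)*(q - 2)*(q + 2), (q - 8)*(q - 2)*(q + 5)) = q^2 - 10*q + 16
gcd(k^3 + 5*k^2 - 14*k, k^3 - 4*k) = k^2 - 2*k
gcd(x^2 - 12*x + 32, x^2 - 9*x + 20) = x - 4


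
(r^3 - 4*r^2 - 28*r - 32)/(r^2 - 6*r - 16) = r + 2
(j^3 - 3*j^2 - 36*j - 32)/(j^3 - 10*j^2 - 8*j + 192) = (j + 1)/(j - 6)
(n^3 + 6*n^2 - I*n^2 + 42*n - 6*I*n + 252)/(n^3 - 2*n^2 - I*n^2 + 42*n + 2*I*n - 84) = (n + 6)/(n - 2)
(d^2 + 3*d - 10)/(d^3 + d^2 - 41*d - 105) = (d - 2)/(d^2 - 4*d - 21)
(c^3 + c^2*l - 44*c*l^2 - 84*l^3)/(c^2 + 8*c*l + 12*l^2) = c - 7*l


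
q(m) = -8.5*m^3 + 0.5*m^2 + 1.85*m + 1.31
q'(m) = -25.5*m^2 + 1.0*m + 1.85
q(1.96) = -57.14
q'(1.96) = -94.15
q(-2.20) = 90.17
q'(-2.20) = -123.77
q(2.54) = -130.06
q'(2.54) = -160.13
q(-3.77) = 456.89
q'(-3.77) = -364.35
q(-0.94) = 7.07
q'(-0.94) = -21.62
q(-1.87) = 55.18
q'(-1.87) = -89.19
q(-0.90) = 6.25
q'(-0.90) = -19.70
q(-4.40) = 726.91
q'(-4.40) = -496.23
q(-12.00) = 14739.11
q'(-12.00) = -3682.15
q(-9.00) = 6221.66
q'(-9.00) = -2072.65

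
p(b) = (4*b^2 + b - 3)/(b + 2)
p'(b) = (8*b + 1)/(b + 2) - (4*b^2 + b - 3)/(b + 2)^2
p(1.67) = 2.68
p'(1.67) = 3.18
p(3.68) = 9.66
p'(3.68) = 3.66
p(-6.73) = -36.25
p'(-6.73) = 3.51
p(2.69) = 6.11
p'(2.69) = 3.50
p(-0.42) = -1.72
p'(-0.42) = -0.41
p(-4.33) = -29.04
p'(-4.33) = 1.97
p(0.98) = 0.61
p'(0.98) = 2.76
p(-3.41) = -28.44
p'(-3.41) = -1.53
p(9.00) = 30.00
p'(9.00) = 3.91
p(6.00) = 18.38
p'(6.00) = 3.83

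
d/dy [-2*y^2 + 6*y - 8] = 6 - 4*y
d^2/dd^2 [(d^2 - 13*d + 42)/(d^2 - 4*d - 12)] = -18/(d^3 + 6*d^2 + 12*d + 8)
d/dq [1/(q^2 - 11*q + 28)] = (11 - 2*q)/(q^2 - 11*q + 28)^2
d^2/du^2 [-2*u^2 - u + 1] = -4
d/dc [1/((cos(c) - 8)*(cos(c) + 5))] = (2*cos(c) - 3)*sin(c)/((cos(c) - 8)^2*(cos(c) + 5)^2)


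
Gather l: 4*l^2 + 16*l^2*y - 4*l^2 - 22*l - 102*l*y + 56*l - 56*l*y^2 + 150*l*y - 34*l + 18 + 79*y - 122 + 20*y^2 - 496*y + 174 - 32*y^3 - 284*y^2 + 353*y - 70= 16*l^2*y + l*(-56*y^2 + 48*y) - 32*y^3 - 264*y^2 - 64*y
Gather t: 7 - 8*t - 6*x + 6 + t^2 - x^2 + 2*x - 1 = t^2 - 8*t - x^2 - 4*x + 12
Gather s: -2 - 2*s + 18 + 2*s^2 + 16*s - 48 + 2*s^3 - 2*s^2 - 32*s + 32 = 2*s^3 - 18*s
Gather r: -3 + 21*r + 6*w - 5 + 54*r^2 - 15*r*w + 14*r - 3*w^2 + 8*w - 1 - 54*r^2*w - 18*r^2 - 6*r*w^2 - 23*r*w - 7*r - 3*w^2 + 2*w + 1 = r^2*(36 - 54*w) + r*(-6*w^2 - 38*w + 28) - 6*w^2 + 16*w - 8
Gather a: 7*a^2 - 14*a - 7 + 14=7*a^2 - 14*a + 7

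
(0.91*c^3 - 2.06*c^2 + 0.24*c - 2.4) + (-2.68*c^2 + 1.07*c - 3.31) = 0.91*c^3 - 4.74*c^2 + 1.31*c - 5.71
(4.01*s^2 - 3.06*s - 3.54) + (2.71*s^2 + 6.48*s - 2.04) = 6.72*s^2 + 3.42*s - 5.58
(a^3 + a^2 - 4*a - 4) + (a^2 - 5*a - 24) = a^3 + 2*a^2 - 9*a - 28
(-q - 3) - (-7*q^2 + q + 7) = 7*q^2 - 2*q - 10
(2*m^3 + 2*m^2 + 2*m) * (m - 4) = 2*m^4 - 6*m^3 - 6*m^2 - 8*m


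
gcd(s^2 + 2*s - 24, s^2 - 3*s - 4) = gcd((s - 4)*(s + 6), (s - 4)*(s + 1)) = s - 4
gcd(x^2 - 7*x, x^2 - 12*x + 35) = x - 7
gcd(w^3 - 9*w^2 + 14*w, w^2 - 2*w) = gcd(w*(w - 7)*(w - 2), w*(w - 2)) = w^2 - 2*w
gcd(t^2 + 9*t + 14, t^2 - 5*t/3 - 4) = 1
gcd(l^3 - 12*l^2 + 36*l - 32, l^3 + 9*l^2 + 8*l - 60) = l - 2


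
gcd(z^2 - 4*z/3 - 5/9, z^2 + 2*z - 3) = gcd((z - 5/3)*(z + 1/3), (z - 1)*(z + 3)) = 1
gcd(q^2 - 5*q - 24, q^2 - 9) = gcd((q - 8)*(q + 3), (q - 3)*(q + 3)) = q + 3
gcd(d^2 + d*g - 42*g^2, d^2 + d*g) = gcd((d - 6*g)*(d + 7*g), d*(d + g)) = 1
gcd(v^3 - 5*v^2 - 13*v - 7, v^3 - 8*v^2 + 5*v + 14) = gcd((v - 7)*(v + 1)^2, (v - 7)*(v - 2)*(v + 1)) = v^2 - 6*v - 7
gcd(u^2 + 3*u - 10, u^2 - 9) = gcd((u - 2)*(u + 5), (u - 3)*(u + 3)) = 1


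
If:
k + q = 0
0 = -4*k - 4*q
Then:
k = -q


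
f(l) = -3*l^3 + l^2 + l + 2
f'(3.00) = -74.00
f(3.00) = -67.00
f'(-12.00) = -1319.00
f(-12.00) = 5318.00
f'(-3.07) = -89.96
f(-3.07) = 95.16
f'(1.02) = -6.32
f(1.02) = 0.88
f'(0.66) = -1.60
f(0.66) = 2.23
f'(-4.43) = -184.48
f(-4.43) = 278.01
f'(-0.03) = 0.93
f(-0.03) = 1.97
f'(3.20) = -84.76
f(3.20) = -82.86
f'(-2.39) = -55.19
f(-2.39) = 46.28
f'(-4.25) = -170.06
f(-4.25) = 246.11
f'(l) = -9*l^2 + 2*l + 1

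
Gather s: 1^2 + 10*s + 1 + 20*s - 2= 30*s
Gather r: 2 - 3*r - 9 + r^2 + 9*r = r^2 + 6*r - 7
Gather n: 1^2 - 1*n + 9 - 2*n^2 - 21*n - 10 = -2*n^2 - 22*n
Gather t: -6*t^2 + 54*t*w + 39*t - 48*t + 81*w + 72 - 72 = -6*t^2 + t*(54*w - 9) + 81*w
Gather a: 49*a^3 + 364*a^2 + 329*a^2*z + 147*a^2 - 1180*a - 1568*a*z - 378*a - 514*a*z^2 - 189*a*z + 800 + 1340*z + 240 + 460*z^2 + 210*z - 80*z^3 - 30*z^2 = 49*a^3 + a^2*(329*z + 511) + a*(-514*z^2 - 1757*z - 1558) - 80*z^3 + 430*z^2 + 1550*z + 1040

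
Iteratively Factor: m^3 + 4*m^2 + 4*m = (m + 2)*(m^2 + 2*m) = (m + 2)^2*(m)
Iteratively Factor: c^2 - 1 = (c - 1)*(c + 1)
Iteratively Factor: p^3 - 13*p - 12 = (p - 4)*(p^2 + 4*p + 3) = (p - 4)*(p + 1)*(p + 3)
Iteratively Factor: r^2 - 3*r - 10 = (r - 5)*(r + 2)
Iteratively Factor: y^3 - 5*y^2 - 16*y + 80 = (y - 5)*(y^2 - 16) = (y - 5)*(y - 4)*(y + 4)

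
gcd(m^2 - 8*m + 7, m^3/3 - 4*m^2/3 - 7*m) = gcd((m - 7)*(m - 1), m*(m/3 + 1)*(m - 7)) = m - 7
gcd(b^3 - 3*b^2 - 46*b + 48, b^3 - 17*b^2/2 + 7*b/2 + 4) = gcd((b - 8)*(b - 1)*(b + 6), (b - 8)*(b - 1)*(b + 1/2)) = b^2 - 9*b + 8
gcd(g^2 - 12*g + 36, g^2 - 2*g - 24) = g - 6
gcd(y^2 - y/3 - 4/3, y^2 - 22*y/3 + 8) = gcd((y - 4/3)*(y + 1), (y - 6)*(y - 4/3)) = y - 4/3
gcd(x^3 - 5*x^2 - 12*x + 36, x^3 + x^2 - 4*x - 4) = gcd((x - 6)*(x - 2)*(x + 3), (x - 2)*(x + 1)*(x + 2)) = x - 2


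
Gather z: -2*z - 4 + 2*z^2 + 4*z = 2*z^2 + 2*z - 4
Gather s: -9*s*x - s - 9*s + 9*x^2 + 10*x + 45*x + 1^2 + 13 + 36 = s*(-9*x - 10) + 9*x^2 + 55*x + 50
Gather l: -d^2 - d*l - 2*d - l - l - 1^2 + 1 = -d^2 - 2*d + l*(-d - 2)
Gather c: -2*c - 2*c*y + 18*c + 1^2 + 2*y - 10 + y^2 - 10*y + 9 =c*(16 - 2*y) + y^2 - 8*y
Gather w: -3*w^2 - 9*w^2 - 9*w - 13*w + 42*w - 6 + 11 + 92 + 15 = -12*w^2 + 20*w + 112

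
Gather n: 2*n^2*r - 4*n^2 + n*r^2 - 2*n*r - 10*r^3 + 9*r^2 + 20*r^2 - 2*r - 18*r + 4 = n^2*(2*r - 4) + n*(r^2 - 2*r) - 10*r^3 + 29*r^2 - 20*r + 4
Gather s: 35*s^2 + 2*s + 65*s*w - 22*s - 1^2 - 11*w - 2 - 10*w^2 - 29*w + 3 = 35*s^2 + s*(65*w - 20) - 10*w^2 - 40*w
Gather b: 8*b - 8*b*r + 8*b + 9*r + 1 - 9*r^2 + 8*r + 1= b*(16 - 8*r) - 9*r^2 + 17*r + 2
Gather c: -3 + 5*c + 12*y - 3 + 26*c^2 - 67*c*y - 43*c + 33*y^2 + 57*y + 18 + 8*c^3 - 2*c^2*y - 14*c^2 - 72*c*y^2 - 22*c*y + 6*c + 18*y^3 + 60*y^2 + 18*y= 8*c^3 + c^2*(12 - 2*y) + c*(-72*y^2 - 89*y - 32) + 18*y^3 + 93*y^2 + 87*y + 12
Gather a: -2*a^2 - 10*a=-2*a^2 - 10*a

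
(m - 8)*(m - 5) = m^2 - 13*m + 40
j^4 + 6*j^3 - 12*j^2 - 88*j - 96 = (j - 4)*(j + 2)^2*(j + 6)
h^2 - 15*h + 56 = (h - 8)*(h - 7)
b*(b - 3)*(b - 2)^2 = b^4 - 7*b^3 + 16*b^2 - 12*b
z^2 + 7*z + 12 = (z + 3)*(z + 4)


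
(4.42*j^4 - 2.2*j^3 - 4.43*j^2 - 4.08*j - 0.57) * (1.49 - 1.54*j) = -6.8068*j^5 + 9.9738*j^4 + 3.5442*j^3 - 0.3175*j^2 - 5.2014*j - 0.8493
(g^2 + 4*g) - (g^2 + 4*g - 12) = 12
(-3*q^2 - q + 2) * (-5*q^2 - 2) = 15*q^4 + 5*q^3 - 4*q^2 + 2*q - 4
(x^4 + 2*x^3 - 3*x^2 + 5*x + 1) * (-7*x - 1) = -7*x^5 - 15*x^4 + 19*x^3 - 32*x^2 - 12*x - 1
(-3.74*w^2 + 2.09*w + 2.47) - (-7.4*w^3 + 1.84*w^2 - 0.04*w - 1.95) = 7.4*w^3 - 5.58*w^2 + 2.13*w + 4.42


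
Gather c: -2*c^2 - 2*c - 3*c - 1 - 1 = -2*c^2 - 5*c - 2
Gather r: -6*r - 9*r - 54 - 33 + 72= -15*r - 15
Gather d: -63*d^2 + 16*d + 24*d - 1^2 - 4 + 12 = -63*d^2 + 40*d + 7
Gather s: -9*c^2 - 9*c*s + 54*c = -9*c^2 - 9*c*s + 54*c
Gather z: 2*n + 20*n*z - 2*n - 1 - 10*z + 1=z*(20*n - 10)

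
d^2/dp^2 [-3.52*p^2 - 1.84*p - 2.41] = -7.04000000000000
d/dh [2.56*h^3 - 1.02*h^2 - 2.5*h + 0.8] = 7.68*h^2 - 2.04*h - 2.5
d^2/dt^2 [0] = 0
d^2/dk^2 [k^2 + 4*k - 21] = 2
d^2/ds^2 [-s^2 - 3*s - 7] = -2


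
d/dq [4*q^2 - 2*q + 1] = 8*q - 2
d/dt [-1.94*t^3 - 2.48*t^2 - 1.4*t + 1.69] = -5.82*t^2 - 4.96*t - 1.4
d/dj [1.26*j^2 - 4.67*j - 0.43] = 2.52*j - 4.67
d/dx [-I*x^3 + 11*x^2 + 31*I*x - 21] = -3*I*x^2 + 22*x + 31*I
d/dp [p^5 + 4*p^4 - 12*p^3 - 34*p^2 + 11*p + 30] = 5*p^4 + 16*p^3 - 36*p^2 - 68*p + 11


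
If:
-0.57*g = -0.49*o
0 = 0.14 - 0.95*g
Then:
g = 0.15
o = 0.17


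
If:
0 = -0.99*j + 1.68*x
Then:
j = 1.6969696969697*x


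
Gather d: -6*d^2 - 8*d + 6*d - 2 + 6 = -6*d^2 - 2*d + 4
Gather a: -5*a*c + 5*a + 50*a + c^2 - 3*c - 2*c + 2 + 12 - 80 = a*(55 - 5*c) + c^2 - 5*c - 66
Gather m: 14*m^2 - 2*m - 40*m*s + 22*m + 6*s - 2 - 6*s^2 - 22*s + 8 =14*m^2 + m*(20 - 40*s) - 6*s^2 - 16*s + 6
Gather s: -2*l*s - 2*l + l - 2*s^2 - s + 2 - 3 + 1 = -l - 2*s^2 + s*(-2*l - 1)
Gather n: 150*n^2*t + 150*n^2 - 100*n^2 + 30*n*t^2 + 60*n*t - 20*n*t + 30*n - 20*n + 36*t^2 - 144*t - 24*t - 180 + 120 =n^2*(150*t + 50) + n*(30*t^2 + 40*t + 10) + 36*t^2 - 168*t - 60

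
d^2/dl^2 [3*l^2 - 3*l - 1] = 6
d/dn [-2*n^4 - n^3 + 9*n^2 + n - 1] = -8*n^3 - 3*n^2 + 18*n + 1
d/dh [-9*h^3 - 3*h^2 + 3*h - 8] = -27*h^2 - 6*h + 3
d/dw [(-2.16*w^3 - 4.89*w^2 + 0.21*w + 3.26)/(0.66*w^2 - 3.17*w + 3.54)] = (-1.4256*w^4 + 13.6944*w^3 - 7.5765*w^2 - 38.9244*w + 11.0776)/(0.4356*w^4 - 4.1844*w^3 + 14.7217*w^2 - 22.4436*w + 12.5316)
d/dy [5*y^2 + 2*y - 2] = 10*y + 2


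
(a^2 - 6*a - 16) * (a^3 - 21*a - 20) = a^5 - 6*a^4 - 37*a^3 + 106*a^2 + 456*a + 320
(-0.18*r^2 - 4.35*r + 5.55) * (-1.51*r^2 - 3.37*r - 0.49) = 0.2718*r^4 + 7.1751*r^3 + 6.3672*r^2 - 16.572*r - 2.7195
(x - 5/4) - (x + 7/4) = -3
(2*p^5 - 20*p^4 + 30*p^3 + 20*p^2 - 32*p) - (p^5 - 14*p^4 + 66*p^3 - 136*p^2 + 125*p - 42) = p^5 - 6*p^4 - 36*p^3 + 156*p^2 - 157*p + 42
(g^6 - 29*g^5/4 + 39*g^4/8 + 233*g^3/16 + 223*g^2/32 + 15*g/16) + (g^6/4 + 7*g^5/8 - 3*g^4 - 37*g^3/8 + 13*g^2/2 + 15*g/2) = 5*g^6/4 - 51*g^5/8 + 15*g^4/8 + 159*g^3/16 + 431*g^2/32 + 135*g/16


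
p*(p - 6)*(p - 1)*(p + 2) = p^4 - 5*p^3 - 8*p^2 + 12*p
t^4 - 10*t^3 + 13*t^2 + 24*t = t*(t - 8)*(t - 3)*(t + 1)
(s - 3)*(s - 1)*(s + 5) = s^3 + s^2 - 17*s + 15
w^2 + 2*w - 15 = (w - 3)*(w + 5)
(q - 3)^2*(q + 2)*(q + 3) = q^4 - q^3 - 15*q^2 + 9*q + 54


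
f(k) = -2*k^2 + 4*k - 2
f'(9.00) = -32.00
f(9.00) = -128.00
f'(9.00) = -32.00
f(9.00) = -128.00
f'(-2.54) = 14.16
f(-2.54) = -25.06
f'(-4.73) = 22.92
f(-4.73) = -65.67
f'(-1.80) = 11.20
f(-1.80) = -15.68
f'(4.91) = -15.64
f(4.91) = -30.58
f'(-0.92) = 7.68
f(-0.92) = -7.37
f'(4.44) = -13.76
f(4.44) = -23.67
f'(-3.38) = 17.52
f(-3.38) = -38.37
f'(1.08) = -0.32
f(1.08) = -0.01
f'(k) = 4 - 4*k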